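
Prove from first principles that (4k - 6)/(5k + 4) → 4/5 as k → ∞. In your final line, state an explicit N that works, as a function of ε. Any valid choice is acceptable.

N = (46/25)/ε

Let ε > 0. For k ≥ 1, |(4k - 6)/(5k + 4) − (4/5)| = |-46|/(5(5k + 4)) = 46/(5(5k + 4)).
Since 5k + 4 ≥ 5k for k ≥ 1, this is ≤ 46/(5·5k) = (46/25)/k.
So |(4k - 6)/(5k + 4) − (4/5)| < ε whenever k > (46/25)/ε.
Take N = (46/25)/ε. If k > N then |(4k - 6)/(5k + 4) − (4/5)| ≤ (46/25)/k < ε.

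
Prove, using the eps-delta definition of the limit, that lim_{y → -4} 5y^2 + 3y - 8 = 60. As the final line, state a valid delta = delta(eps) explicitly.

delta = min(1, eps/42)

Let eps > 0 be given. We want delta > 0 such that 0 < |y + 4| < delta implies |(5y^2 + 3y - 8) − 60| < eps.
(5y^2 + 3y - 8) − 60 = 5y^2 + 3y - 68 = (y + 4)(5y - 17).
So |(5y^2 + 3y - 8) − 60| = |y + 4|·|5y - 17|.
Assume first that |y + 4| < 1, so |y| < 5. Then |5y - 17| ≤ 5·5 + 17 = 42.
Hence |(5y^2 + 3y - 8) − 60| ≤ 42|y + 4| < eps provided |y + 4| < eps/42.
Take delta = min(1, eps/42). Then 0 < |y + 4| < delta gives both |y + 4| < 1 and |y + 4| < eps/42, so |(5y^2 + 3y - 8) − 60| < eps.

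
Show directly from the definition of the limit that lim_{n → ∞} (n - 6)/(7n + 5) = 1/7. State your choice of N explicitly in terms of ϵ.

N = (47/49)/ϵ

Let ϵ > 0 be given. For n ≥ 1, |(n - 6)/(7n + 5) − (1/7)| = |-47|/(7(7n + 5)) = 47/(7(7n + 5)).
Since 7n + 5 ≥ 7n for n ≥ 1, this is ≤ 47/(7·7n) = (47/49)/n.
So |(n - 6)/(7n + 5) − (1/7)| < ϵ whenever n > (47/49)/ϵ.
Take N = (47/49)/ϵ. If n > N then |(n - 6)/(7n + 5) − (1/7)| ≤ (47/49)/n < ϵ.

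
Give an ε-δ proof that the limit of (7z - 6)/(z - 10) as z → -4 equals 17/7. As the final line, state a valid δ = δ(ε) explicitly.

δ = min(7, (49/32)ε)

Fix ε > 0. We want δ > 0 with 0 < |z + 4| < δ ⇒ |(7z - 6)/(z - 10) − (17/7)| < ε.
Combining over a common denominator, (7z - 6)/(z - 10) − (17/7) = [(7z - 6)·(-14) − (-34)·(z - 10)] / [(-14)·(z - 10)] = -64(z + 4) / ((-14)(z - 10)).
So |(7z - 6)/(z - 10) − (17/7)| = 64|z + 4| / (14·|z − 10|).
Require δ ≤ 7, so |z − 10| ≥ |-14| − |z + 4| > 14 − 7 = 7.
Hence |(7z - 6)/(z - 10) − (17/7)| < 64|z + 4|/(14·7) = (32/49)|z + 4|, which is < ε once |z + 4| < (49/32)ε.
Take δ = min(7, (49/32)ε). Then 0 < |z + 4| < δ forces both bounds, so |(7z - 6)/(z - 10) − (17/7)| < ε.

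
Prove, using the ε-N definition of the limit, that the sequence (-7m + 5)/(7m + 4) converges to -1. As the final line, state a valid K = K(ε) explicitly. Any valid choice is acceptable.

K = (9/7)/ε

Let ε > 0 be given. For m ≥ 1, |(-7m + 5)/(7m + 4) + 1| = |63|/(7(7m + 4)) = 63/(7(7m + 4)).
Since 7m + 4 ≥ 7m for m ≥ 1, this is ≤ 63/(7·7m) = (9/7)/m.
So |(-7m + 5)/(7m + 4) + 1| < ε whenever m > (9/7)/ε.
Take K = (9/7)/ε. If m > K then |(-7m + 5)/(7m + 4) + 1| ≤ (9/7)/m < ε.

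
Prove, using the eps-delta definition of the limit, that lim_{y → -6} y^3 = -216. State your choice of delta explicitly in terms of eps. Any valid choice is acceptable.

Suppose eps > 0. We seek delta > 0 with 0 < |y + 6| < delta ⇒ |y^3 + 216| < eps.
Factor: y^3 + 216 = (y + 6)(y^2 - 6y + 36), so |y^3 + 216| = |y + 6|·|y^2 - 6y + 36|.
Impose delta ≤ 1 so that |y| < 7; then |y^2 - 6y + 36| ≤ 127.
Hence |y^3 + 216| ≤ 127|y + 6|, which is < eps once |y + 6| < eps/127.
Take delta = min(1, eps/127). If 0 < |y + 6| < delta then both bounds hold and |y^3 + 216| ≤ 127|y + 6| < 127·(eps/127) = eps.

delta = min(1, eps/127)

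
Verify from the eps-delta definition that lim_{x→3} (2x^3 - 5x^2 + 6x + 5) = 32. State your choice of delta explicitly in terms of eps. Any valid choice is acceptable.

delta = min(1, eps/45)

Suppose eps > 0. We want delta > 0 such that 0 < |x − 3| < delta implies |(2x^3 - 5x^2 + 6x + 5) − 32| < eps.
(2x^3 - 5x^2 + 6x + 5) − 32 = 2x^3 - 5x^2 + 6x - 27 = (x − 3)(2x^2 + x + 9).
So |(2x^3 - 5x^2 + 6x + 5) − 32| = |x − 3|·|2x^2 + x + 9|.
Assume first that |x − 3| < 1, so |x| < 4. Then |2x^2 + x + 9| ≤ 2·4^2 + 4 + 9 = 45.
Hence |(2x^3 - 5x^2 + 6x + 5) − 32| ≤ 45|x − 3| < eps provided |x − 3| < eps/45.
Take delta = min(1, eps/45). Then 0 < |x − 3| < delta gives both |x − 3| < 1 and |x − 3| < eps/45, so |(2x^3 - 5x^2 + 6x + 5) − 32| < eps.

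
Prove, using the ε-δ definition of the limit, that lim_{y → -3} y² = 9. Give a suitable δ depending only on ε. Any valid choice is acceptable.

δ = min(2, ε/8)

Let ε > 0 be given. We seek δ > 0 with 0 < |y + 3| < δ ⇒ |y² − 9| < ε.
Factor: y² − 9 = (y + 3)(y - 3), so |y² − 9| = |y + 3|·|y - 3|.
Impose δ ≤ 2 so that |y| < 5; then |y - 3| ≤ 8.
Hence |y² − 9| ≤ 8|y + 3|, which is < ε once |y + 3| < ε/8.
Take δ = min(2, ε/8). If 0 < |y + 3| < δ then both bounds hold and |y² − 9| ≤ 8|y + 3| < 8·(ε/8) = ε.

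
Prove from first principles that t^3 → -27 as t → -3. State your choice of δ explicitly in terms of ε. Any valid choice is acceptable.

δ = min(2, ε/49)

Let ε > 0 be given. We seek δ > 0 with 0 < |t + 3| < δ ⇒ |t^3 + 27| < ε.
Factor: t^3 + 27 = (t + 3)(t^2 - 3t + 9), so |t^3 + 27| = |t + 3|·|t^2 - 3t + 9|.
Impose δ ≤ 2 so that |t| < 5; then |t^2 - 3t + 9| ≤ 49.
Hence |t^3 + 27| ≤ 49|t + 3|, which is < ε once |t + 3| < ε/49.
Take δ = min(2, ε/49). If 0 < |t + 3| < δ then both bounds hold and |t^3 + 27| ≤ 49|t + 3| < 49·(ε/49) = ε.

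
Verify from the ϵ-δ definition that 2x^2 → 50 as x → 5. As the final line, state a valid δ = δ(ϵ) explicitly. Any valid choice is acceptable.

δ = min(1, ϵ/22)

Let ϵ > 0. We want δ > 0 such that 0 < |x − 5| < δ implies |(2x^2) − 50| < ϵ.
(2x^2) − 50 = 2x^2 - 50 = (x − 5)(2x + 10).
So |(2x^2) − 50| = |x − 5|·|2x + 10|.
Assume first that |x − 5| < 1, so |x| < 6. Then |2x + 10| ≤ 2·6 + 10 = 22.
Hence |(2x^2) − 50| ≤ 22|x − 5| < ϵ provided |x − 5| < ϵ/22.
Take δ = min(1, ϵ/22). Then 0 < |x − 5| < δ gives both |x − 5| < 1 and |x − 5| < ϵ/22, so |(2x^2) − 50| < ϵ.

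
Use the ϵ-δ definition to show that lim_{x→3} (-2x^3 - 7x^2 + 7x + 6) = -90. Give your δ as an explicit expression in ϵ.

Suppose ϵ > 0. We want δ > 0 such that 0 < |x − 3| < δ implies |(-2x^3 - 7x^2 + 7x + 6) + 90| < ϵ.
(-2x^3 - 7x^2 + 7x + 6) + 90 = -2x^3 - 7x^2 + 7x + 96 = (x − 3)(-2x^2 - 13x - 32).
So |(-2x^3 - 7x^2 + 7x + 6) + 90| = |x − 3|·|-2x^2 - 13x - 32|.
Require δ ≤ 1. Then |x − 3| < 1 gives |x| < 4, and by the triangle inequality |-2x^2 - 13x - 32| ≤ 2·4^2 + 13·4 + 32 = 116.
Hence |(-2x^3 - 7x^2 + 7x + 6) + 90| ≤ 116|x − 3| < ϵ provided |x − 3| < ϵ/116.
Choosing δ = min(1, ϵ/116) ensures both conditions, hence |(-2x^3 - 7x^2 + 7x + 6) + 90| < ϵ.

δ = min(1, ϵ/116)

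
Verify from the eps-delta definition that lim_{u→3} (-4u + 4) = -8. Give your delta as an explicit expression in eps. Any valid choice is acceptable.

Let eps > 0 be given. We need delta > 0 so that 0 < |u − 3| < delta implies |(-4u + 4) + 8| < eps.
|(-4u + 4) + 8| = |-4u + 12| = 4|u − 3|.
So 4|u − 3| < eps exactly when |u − 3| < eps/4.
Take delta = eps/4. If 0 < |u − 3| < delta then |(-4u + 4) + 8| = 4|u − 3| < 4·(eps/4) = eps.

delta = eps/4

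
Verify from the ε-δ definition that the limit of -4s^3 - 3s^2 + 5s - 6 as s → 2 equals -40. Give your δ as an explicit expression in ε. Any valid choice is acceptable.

Fix ε > 0. We want δ > 0 such that 0 < |s − 2| < δ implies |(-4s^3 - 3s^2 + 5s - 6) + 40| < ε.
(-4s^3 - 3s^2 + 5s - 6) + 40 = -4s^3 - 3s^2 + 5s + 34 = (s − 2)(-4s^2 - 11s - 17).
So |(-4s^3 - 3s^2 + 5s - 6) + 40| = |s − 2|·|-4s^2 - 11s - 17|.
Assume first that |s − 2| < 1, so |s| < 3. Then |-4s^2 - 11s - 17| ≤ 4·3^2 + 11·3 + 17 = 86.
Hence |(-4s^3 - 3s^2 + 5s - 6) + 40| ≤ 86|s − 2| < ε provided |s − 2| < ε/86.
Choosing δ = min(1, ε/86) ensures both conditions, hence |(-4s^3 - 3s^2 + 5s - 6) + 40| < ε.

δ = min(1, ε/86)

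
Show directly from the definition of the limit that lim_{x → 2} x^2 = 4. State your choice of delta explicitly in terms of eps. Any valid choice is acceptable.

Let eps > 0 be given. We seek delta > 0 with 0 < |x − 2| < delta ⇒ |x^2 − 4| < eps.
Factor: x^2 − 4 = (x − 2)(x + 2), so |x^2 − 4| = |x − 2|·|x + 2|.
Impose delta ≤ 2 so that |x| < 4; then |x + 2| ≤ 6.
Hence |x^2 − 4| ≤ 6|x − 2|, which is < eps once |x − 2| < eps/6.
Take delta = min(2, eps/6). If 0 < |x − 2| < delta then both bounds hold and |x^2 − 4| ≤ 6|x − 2| < 6·(eps/6) = eps.

delta = min(2, eps/6)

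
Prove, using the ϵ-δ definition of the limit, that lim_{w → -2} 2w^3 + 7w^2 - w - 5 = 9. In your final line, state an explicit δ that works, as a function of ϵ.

Let ϵ > 0 be given. We want δ > 0 such that 0 < |w + 2| < δ implies |(2w^3 + 7w^2 - w - 5) − 9| < ϵ.
(2w^3 + 7w^2 - w - 5) − 9 = 2w^3 + 7w^2 - w - 14 = (w + 2)(2w^2 + 3w - 7).
So |(2w^3 + 7w^2 - w - 5) − 9| = |w + 2|·|2w^2 + 3w - 7|.
Assume first that |w + 2| < 2, so |w| < 4. Then |2w^2 + 3w - 7| ≤ 2·4^2 + 3·4 + 7 = 51.
Hence |(2w^3 + 7w^2 - w - 5) − 9| ≤ 51|w + 2| < ϵ provided |w + 2| < ϵ/51.
Choosing δ = min(2, ϵ/51) ensures both conditions, hence |(2w^3 + 7w^2 - w - 5) − 9| < ϵ.

δ = min(2, ϵ/51)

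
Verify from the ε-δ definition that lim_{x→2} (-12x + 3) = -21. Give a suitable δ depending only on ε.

δ = ε/12

Let ε > 0. We need δ > 0 so that 0 < |x − 2| < δ implies |(-12x + 3) + 21| < ε.
|(-12x + 3) + 21| = |-12x + 24| = 12|x − 2|.
So 12|x − 2| < ε exactly when |x − 2| < ε/12.
Choosing δ = ε/12 gives |(-12x + 3) + 21| = 12|x − 2| < ε whenever |x − 2| < δ.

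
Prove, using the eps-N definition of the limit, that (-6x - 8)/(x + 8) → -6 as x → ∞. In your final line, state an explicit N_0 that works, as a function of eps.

Suppose eps > 0. We seek N_0 > 0 such that x > N_0 implies |(-6x - 8)/(x + 8) + 6| < eps.
(-6x - 8)/(x + 8) + 6 = ((-6x - 8) − (-6)(x + 8)) / ((x + 8)) = 40/((x + 8)).
For x > 0 we have x + 8 > x, so |(-6x - 8)/(x + 8) + 6| = 40/((x + 8)) < 40/(x) = 40/x.
Thus |(-6x - 8)/(x + 8) + 6| < eps whenever x > 40/eps.
Take N_0 = 40/eps. If x > N_0 then |(-6x - 8)/(x + 8) + 6| < 40/x < eps.

N_0 = 40/eps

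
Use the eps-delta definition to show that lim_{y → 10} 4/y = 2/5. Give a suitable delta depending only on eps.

Suppose eps > 0. We seek delta > 0 such that 0 < |y − 10| < delta implies |4/y − (2/5)| < eps.
|4/y − (2/5)| = 4·|10 − y|/(10·|y|) = 4|y − 10|/(10|y|).
Require delta ≤ 5 so that |y| > 10 − 5 = 5, hence 10|y| > 50.
Then |4/y − (2/5)| < 4|y − 10|/50, which is < eps when |y − 10| < (25/2)eps.
Take delta = min(5, (25/2)eps). Then 0 < |y − 10| < delta gives both |y − 10| < 5 and |y − 10| < (25/2)eps, so |4/y − (2/5)| < eps.

delta = min(5, (25/2)eps)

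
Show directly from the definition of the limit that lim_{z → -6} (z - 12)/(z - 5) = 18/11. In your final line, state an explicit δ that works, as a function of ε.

Fix ε > 0. We want δ > 0 with 0 < |z + 6| < δ ⇒ |(z - 12)/(z - 5) − (18/11)| < ε.
Combining over a common denominator, (z - 12)/(z - 5) − (18/11) = [(z - 12)·(-11) − (-18)·(z - 5)] / [(-11)·(z - 5)] = 7(z + 6) / ((-11)(z - 5)).
So |(z - 12)/(z - 5) − (18/11)| = 7|z + 6| / (11·|z − 5|).
Restrict δ ≤ 11/2. Then |z + 6| < 11/2 gives |z − 5| = |(z + 6) + (-11)| ≥ 11 − 11/2 = 11/2.
Hence |(z - 12)/(z - 5) − (18/11)| < 7|z + 6|/(11·(11/2)) = (14/121)|z + 6|, which is < ε once |z + 6| < (121/14)ε.
Take δ = min(11/2, (121/14)ε). Then 0 < |z + 6| < δ forces both bounds, so |(z - 12)/(z - 5) − (18/11)| < ε.

δ = min(11/2, (121/14)ε)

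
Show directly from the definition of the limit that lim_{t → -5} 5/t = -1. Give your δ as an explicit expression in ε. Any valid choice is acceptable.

δ = min(5/2, (5/2)ε)

Fix ε > 0. We seek δ > 0 such that 0 < |t + 5| < δ implies |5/t + 1| < ε.
|5/t + 1| = 5·|-5 − t|/(5·|t|) = 5|t + 5|/(5|t|).
Restrict δ ≤ 5/2. Then |t + 5| < 5/2 gives |t| > 5/2, so 5|t| > 25/2.
Then |5/t + 1| < 5|t + 5|/(25/2), which is < ε when |t + 5| < (5/2)ε.
Take δ = min(5/2, (5/2)ε). Then 0 < |t + 5| < δ gives both |t + 5| < 5/2 and |t + 5| < (5/2)ε, so |5/t + 1| < ε.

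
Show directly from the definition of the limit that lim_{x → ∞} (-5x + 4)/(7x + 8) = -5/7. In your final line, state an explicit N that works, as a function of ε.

Fix ε > 0. We seek N > 0 such that x > N implies |(-5x + 4)/(7x + 8) + 5/7| < ε.
(-5x + 4)/(7x + 8) + 5/7 = (7(-5x + 4) − (-5)(7x + 8)) / (7(7x + 8)) = 68/(7(7x + 8)).
For x > 0 we have 7x + 8 > 7x, so |(-5x + 4)/(7x + 8) + 5/7| = 68/(7(7x + 8)) < 68/(7·7x) = (68/49)/x.
Thus |(-5x + 4)/(7x + 8) + 5/7| < ε whenever x > (68/49)/ε.
Take N = (68/49)/ε. If x > N then |(-5x + 4)/(7x + 8) + 5/7| < (68/49)/x < ε.

N = (68/49)/ε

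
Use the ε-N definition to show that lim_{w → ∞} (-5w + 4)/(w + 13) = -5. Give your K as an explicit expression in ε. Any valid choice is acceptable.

Let ε > 0. We seek K > 0 such that w > K implies |(-5w + 4)/(w + 13) + 5| < ε.
(-5w + 4)/(w + 13) + 5 = ((-5w + 4) − (-5)(w + 13)) / ((w + 13)) = 69/((w + 13)).
For w > 0 we have w + 13 > w, so |(-5w + 4)/(w + 13) + 5| = 69/((w + 13)) < 69/(w) = 69/w.
Thus |(-5w + 4)/(w + 13) + 5| < ε whenever w > 69/ε.
Take K = 69/ε. If w > K then |(-5w + 4)/(w + 13) + 5| < 69/w < ε.

K = 69/ε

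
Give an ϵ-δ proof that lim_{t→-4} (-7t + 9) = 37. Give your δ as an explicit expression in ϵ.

δ = ϵ/7

Suppose ϵ > 0. We need δ > 0 so that 0 < |t + 4| < δ implies |(-7t + 9) − 37| < ϵ.
|(-7t + 9) − 37| = |-7t - 28| = 7|t + 4|.
So 7|t + 4| < ϵ exactly when |t + 4| < ϵ/7.
Take δ = ϵ/7. If 0 < |t + 4| < δ then |(-7t + 9) − 37| = 7|t + 4| < 7·(ϵ/7) = ϵ.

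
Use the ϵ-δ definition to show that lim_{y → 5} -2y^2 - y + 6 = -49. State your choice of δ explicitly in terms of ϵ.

Let ϵ > 0 be given. We want δ > 0 such that 0 < |y − 5| < δ implies |(-2y^2 - y + 6) + 49| < ϵ.
(-2y^2 - y + 6) + 49 = -2y^2 - y + 55 = (y − 5)(-2y - 11).
So |(-2y^2 - y + 6) + 49| = |y − 5|·|-2y - 11|.
Require δ ≤ 1. Then |y − 5| < 1 gives |y| < 6, and by the triangle inequality |-2y - 11| ≤ 2·6 + 11 = 23.
Hence |(-2y^2 - y + 6) + 49| ≤ 23|y − 5| < ϵ provided |y − 5| < ϵ/23.
Take δ = min(1, ϵ/23). Then 0 < |y − 5| < δ gives both |y − 5| < 1 and |y − 5| < ϵ/23, so |(-2y^2 - y + 6) + 49| < ϵ.

δ = min(1, ϵ/23)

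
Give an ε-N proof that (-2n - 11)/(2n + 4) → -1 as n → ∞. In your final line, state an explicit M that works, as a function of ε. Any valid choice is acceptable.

Suppose ε > 0. For n ≥ 1, |(-2n - 11)/(2n + 4) + 1| = |-14|/(2(2n + 4)) = 14/(2(2n + 4)).
Since 2n + 4 ≥ 2n for n ≥ 1, this is ≤ 14/(2·2n) = (7/2)/n.
So |(-2n - 11)/(2n + 4) + 1| < ε whenever n > (7/2)/ε.
Take M = (7/2)/ε. If n > M then |(-2n - 11)/(2n + 4) + 1| ≤ (7/2)/n < ε.

M = (7/2)/ε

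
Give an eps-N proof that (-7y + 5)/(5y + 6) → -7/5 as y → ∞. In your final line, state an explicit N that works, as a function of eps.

Let eps > 0. We seek N > 0 such that y > N implies |(-7y + 5)/(5y + 6) + 7/5| < eps.
(-7y + 5)/(5y + 6) + 7/5 = (5(-7y + 5) − (-7)(5y + 6)) / (5(5y + 6)) = 67/(5(5y + 6)).
For y > 0 we have 5y + 6 > 5y, so |(-7y + 5)/(5y + 6) + 7/5| = 67/(5(5y + 6)) < 67/(5·5y) = (67/25)/y.
Thus |(-7y + 5)/(5y + 6) + 7/5| < eps whenever y > (67/25)/eps.
Take N = (67/25)/eps. If y > N then |(-7y + 5)/(5y + 6) + 7/5| < (67/25)/y < eps.

N = (67/25)/eps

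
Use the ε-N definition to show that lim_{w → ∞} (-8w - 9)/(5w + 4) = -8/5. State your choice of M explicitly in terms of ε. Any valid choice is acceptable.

M = (13/25)/ε

Suppose ε > 0. We seek M > 0 such that w > M implies |(-8w - 9)/(5w + 4) + 8/5| < ε.
(-8w - 9)/(5w + 4) + 8/5 = (5(-8w - 9) − (-8)(5w + 4)) / (5(5w + 4)) = -13/(5(5w + 4)).
For w > 0 we have 5w + 4 > 5w, so |(-8w - 9)/(5w + 4) + 8/5| = 13/(5(5w + 4)) < 13/(5·5w) = (13/25)/w.
Thus |(-8w - 9)/(5w + 4) + 8/5| < ε whenever w > (13/25)/ε.
Take M = (13/25)/ε. If w > M then |(-8w - 9)/(5w + 4) + 8/5| < (13/25)/w < ε.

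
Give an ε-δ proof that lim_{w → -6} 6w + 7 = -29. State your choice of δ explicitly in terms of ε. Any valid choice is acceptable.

Let ε > 0. We need δ > 0 so that 0 < |w + 6| < δ implies |(6w + 7) + 29| < ε.
|(6w + 7) + 29| = |6w + 36| = 6|w + 6|.
So 6|w + 6| < ε exactly when |w + 6| < ε/6.
Choosing δ = ε/6 gives |(6w + 7) + 29| = 6|w + 6| < ε whenever |w + 6| < δ.

δ = ε/6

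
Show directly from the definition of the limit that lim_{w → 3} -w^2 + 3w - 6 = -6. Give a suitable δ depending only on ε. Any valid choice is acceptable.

Let ε > 0. We want δ > 0 such that 0 < |w − 3| < δ implies |(-w^2 + 3w - 6) + 6| < ε.
(-w^2 + 3w - 6) + 6 = -w^2 + 3w = (w − 3)(-w).
So |(-w^2 + 3w - 6) + 6| = |w − 3|·|-w|.
Require δ ≤ 1. Then |w − 3| < 1 gives |w| < 4, and by the triangle inequality |-w| ≤ 4 = 4.
Hence |(-w^2 + 3w - 6) + 6| ≤ 4|w − 3| < ε provided |w − 3| < ε/4.
Take δ = min(1, ε/4). Then 0 < |w − 3| < δ gives both |w − 3| < 1 and |w − 3| < ε/4, so |(-w^2 + 3w - 6) + 6| < ε.

δ = min(1, ε/4)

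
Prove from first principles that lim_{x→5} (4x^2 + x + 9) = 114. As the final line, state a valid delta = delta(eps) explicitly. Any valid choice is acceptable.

delta = min(2, eps/49)

Fix eps > 0. We want delta > 0 such that 0 < |x − 5| < delta implies |(4x^2 + x + 9) − 114| < eps.
(4x^2 + x + 9) − 114 = 4x^2 + x - 105 = (x − 5)(4x + 21).
So |(4x^2 + x + 9) − 114| = |x − 5|·|4x + 21|.
Require delta ≤ 2. Then |x − 5| < 2 gives |x| < 7, and by the triangle inequality |4x + 21| ≤ 4·7 + 21 = 49.
Hence |(4x^2 + x + 9) − 114| ≤ 49|x − 5| < eps provided |x − 5| < eps/49.
Take delta = min(2, eps/49). Then 0 < |x − 5| < delta gives both |x − 5| < 2 and |x − 5| < eps/49, so |(4x^2 + x + 9) − 114| < eps.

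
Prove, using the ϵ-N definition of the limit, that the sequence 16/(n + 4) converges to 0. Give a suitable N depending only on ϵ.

Suppose ϵ > 0. For n ≥ 1, |16/(n + 4) − 0| = 16/(n + 4) ≤ 16/n.
We need 16/n < ϵ, i.e. n > 16/ϵ.
Take N = 16/ϵ. If n > N then |16/(n + 4)| ≤ 16/n < ϵ.

N = 16/ϵ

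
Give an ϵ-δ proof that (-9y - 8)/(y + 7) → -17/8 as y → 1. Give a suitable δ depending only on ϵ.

Suppose ϵ > 0. We want δ > 0 with 0 < |y − 1| < δ ⇒ |(-9y - 8)/(y + 7) + 17/8| < ϵ.
Combining over a common denominator, (-9y - 8)/(y + 7) + 17/8 = [(-9y - 8)·8 − (-17)·(y + 7)] / [8·(y + 7)] = -55(y − 1) / (8(y + 7)).
So |(-9y - 8)/(y + 7) + 17/8| = 55|y − 1| / (8·|y + 7|).
Restrict δ ≤ 4. Then |y − 1| < 4 gives |y + 7| = |(y − 1) + 8| ≥ 8 − 4 = 4.
Hence |(-9y - 8)/(y + 7) + 17/8| < 55|y − 1|/(8·4) = (55/32)|y − 1|, which is < ϵ once |y − 1| < (32/55)ϵ.
Take δ = min(4, (32/55)ϵ). Then 0 < |y − 1| < δ forces both bounds, so |(-9y - 8)/(y + 7) + 17/8| < ϵ.

δ = min(4, (32/55)ϵ)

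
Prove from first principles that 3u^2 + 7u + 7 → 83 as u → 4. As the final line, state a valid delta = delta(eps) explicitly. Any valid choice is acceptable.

delta = min(1, eps/34)

Let eps > 0. We want delta > 0 such that 0 < |u − 4| < delta implies |(3u^2 + 7u + 7) − 83| < eps.
(3u^2 + 7u + 7) − 83 = 3u^2 + 7u - 76 = (u − 4)(3u + 19).
So |(3u^2 + 7u + 7) − 83| = |u − 4|·|3u + 19|.
Require delta ≤ 1. Then |u − 4| < 1 gives |u| < 5, and by the triangle inequality |3u + 19| ≤ 3·5 + 19 = 34.
Hence |(3u^2 + 7u + 7) − 83| ≤ 34|u − 4| < eps provided |u − 4| < eps/34.
Take delta = min(1, eps/34). Then 0 < |u − 4| < delta gives both |u − 4| < 1 and |u − 4| < eps/34, so |(3u^2 + 7u + 7) − 83| < eps.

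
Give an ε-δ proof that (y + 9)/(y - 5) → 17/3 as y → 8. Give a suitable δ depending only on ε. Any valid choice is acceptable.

Let ε > 0. We want δ > 0 with 0 < |y − 8| < δ ⇒ |(y + 9)/(y - 5) − (17/3)| < ε.
Combining over a common denominator, (y + 9)/(y - 5) − (17/3) = [(y + 9)·3 − 17·(y - 5)] / [3·(y - 5)] = -14(y − 8) / (3(y - 5)).
So |(y + 9)/(y - 5) − (17/3)| = 14|y − 8| / (3·|y − 5|).
Require δ ≤ 3/2, so |y − 5| ≥ |3| − |y − 8| > 3 − 3/2 = 3/2.
Hence |(y + 9)/(y - 5) − (17/3)| < 14|y − 8|/(3·(3/2)) = (28/9)|y − 8|, which is < ε once |y − 8| < (9/28)ε.
Take δ = min(3/2, (9/28)ε). Then 0 < |y − 8| < δ forces both bounds, so |(y + 9)/(y - 5) − (17/3)| < ε.

δ = min(3/2, (9/28)ε)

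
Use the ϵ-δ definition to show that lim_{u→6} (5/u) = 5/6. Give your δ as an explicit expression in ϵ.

Let ϵ > 0. We seek δ > 0 such that 0 < |u − 6| < δ implies |5/u − (5/6)| < ϵ.
|5/u − (5/6)| = 5·|6 − u|/(6·|u|) = 5|u − 6|/(6|u|).
Require δ ≤ 3 so that |u| > 6 − 3 = 3, hence 6|u| > 18.
Then |5/u − (5/6)| < 5|u − 6|/18, which is < ϵ when |u − 6| < (18/5)ϵ.
Take δ = min(3, (18/5)ϵ). Then 0 < |u − 6| < δ gives both |u − 6| < 3 and |u − 6| < (18/5)ϵ, so |5/u − (5/6)| < ϵ.

δ = min(3, (18/5)ϵ)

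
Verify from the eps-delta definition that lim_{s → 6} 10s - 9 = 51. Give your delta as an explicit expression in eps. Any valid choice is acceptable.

Let eps > 0. We need delta > 0 so that 0 < |s − 6| < delta implies |(10s - 9) − 51| < eps.
|(10s - 9) − 51| = |10s - 60| = 10|s − 6|.
Thus it suffices that |s − 6| < eps/10.
Take delta = eps/10. If 0 < |s − 6| < delta then |(10s - 9) − 51| = 10|s − 6| < 10·(eps/10) = eps.

delta = eps/10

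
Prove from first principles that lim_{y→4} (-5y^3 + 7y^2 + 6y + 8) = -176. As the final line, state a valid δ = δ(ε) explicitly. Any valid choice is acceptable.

δ = min(1, ε/236)

Fix ε > 0. We want δ > 0 such that 0 < |y − 4| < δ implies |(-5y^3 + 7y^2 + 6y + 8) + 176| < ε.
(-5y^3 + 7y^2 + 6y + 8) + 176 = -5y^3 + 7y^2 + 6y + 184 = (y − 4)(-5y^2 - 13y - 46).
So |(-5y^3 + 7y^2 + 6y + 8) + 176| = |y − 4|·|-5y^2 - 13y - 46|.
Require δ ≤ 1. Then |y − 4| < 1 gives |y| < 5, and by the triangle inequality |-5y^2 - 13y - 46| ≤ 5·5^2 + 13·5 + 46 = 236.
Hence |(-5y^3 + 7y^2 + 6y + 8) + 176| ≤ 236|y − 4| < ε provided |y − 4| < ε/236.
Take δ = min(1, ε/236). Then 0 < |y − 4| < δ gives both |y − 4| < 1 and |y − 4| < ε/236, so |(-5y^3 + 7y^2 + 6y + 8) + 176| < ε.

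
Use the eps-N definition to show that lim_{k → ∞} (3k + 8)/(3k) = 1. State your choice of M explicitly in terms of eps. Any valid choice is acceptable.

M = (8/3)/eps

Suppose eps > 0. For k ≥ 1, |(3k + 8)/(3k) − 1| = |24|/(3(3k)) = 24/(3(3k)).
Since 3k ≥ 3k for k ≥ 1, this is ≤ 24/(3·3k) = (8/3)/k.
So |(3k + 8)/(3k) − 1| < eps whenever k > (8/3)/eps.
Take M = (8/3)/eps. If k > M then |(3k + 8)/(3k) − 1| ≤ (8/3)/k < eps.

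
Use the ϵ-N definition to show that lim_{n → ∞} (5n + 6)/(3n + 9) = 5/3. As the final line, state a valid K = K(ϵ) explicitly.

K = 3/ϵ

Let ϵ > 0 be given. For n ≥ 1, |(5n + 6)/(3n + 9) − (5/3)| = |-27|/(3(3n + 9)) = 27/(3(3n + 9)).
Since 3n + 9 ≥ 3n for n ≥ 1, this is ≤ 27/(3·3n) = 3/n.
So |(5n + 6)/(3n + 9) − (5/3)| < ϵ whenever n > 3/ϵ.
Take K = 3/ϵ. If n > K then |(5n + 6)/(3n + 9) − (5/3)| ≤ 3/n < ϵ.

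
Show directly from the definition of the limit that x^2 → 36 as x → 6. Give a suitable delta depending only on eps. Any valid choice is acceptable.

Fix eps > 0. We seek delta > 0 with 0 < |x − 6| < delta ⇒ |x^2 − 36| < eps.
Factor: x^2 − 36 = (x − 6)(x + 6), so |x^2 − 36| = |x − 6|·|x + 6|.
Restrict delta ≤ 1. Then |x − 6| < 1 gives |x| < 7, so by the triangle inequality |x + 6| ≤ 7 + 6 = 13.
Hence |x^2 − 36| ≤ 13|x − 6|, which is < eps once |x − 6| < eps/13.
Take delta = min(1, eps/13). If 0 < |x − 6| < delta then both bounds hold and |x^2 − 36| ≤ 13|x − 6| < 13·(eps/13) = eps.

delta = min(1, eps/13)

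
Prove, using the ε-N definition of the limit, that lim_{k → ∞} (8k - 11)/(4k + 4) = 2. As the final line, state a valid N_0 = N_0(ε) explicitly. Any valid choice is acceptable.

N_0 = (19/4)/ε

Let ε > 0. For k ≥ 1, |(8k - 11)/(4k + 4) − 2| = |-76|/(4(4k + 4)) = 76/(4(4k + 4)).
Since 4k + 4 ≥ 4k for k ≥ 1, this is ≤ 76/(4·4k) = (19/4)/k.
So |(8k - 11)/(4k + 4) − 2| < ε whenever k > (19/4)/ε.
Take N_0 = (19/4)/ε. If k > N_0 then |(8k - 11)/(4k + 4) − 2| ≤ (19/4)/k < ε.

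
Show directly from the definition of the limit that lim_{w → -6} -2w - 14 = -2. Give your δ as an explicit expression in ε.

δ = ε/2

Let ε > 0 be given. We need δ > 0 so that 0 < |w + 6| < δ implies |(-2w - 14) + 2| < ε.
|(-2w - 14) + 2| = |-2w - 12| = 2|w + 6|.
Thus it suffices that |w + 6| < ε/2.
Choosing δ = ε/2 gives |(-2w - 14) + 2| = 2|w + 6| < ε whenever |w + 6| < δ.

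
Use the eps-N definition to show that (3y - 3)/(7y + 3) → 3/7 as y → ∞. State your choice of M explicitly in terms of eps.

Let eps > 0. We seek M > 0 such that y > M implies |(3y - 3)/(7y + 3) − (3/7)| < eps.
(3y - 3)/(7y + 3) − (3/7) = (7(3y - 3) − 3(7y + 3)) / (7(7y + 3)) = -30/(7(7y + 3)).
For y > 0 we have 7y + 3 > 7y, so |(3y - 3)/(7y + 3) − (3/7)| = 30/(7(7y + 3)) < 30/(7·7y) = (30/49)/y.
Thus |(3y - 3)/(7y + 3) − (3/7)| < eps whenever y > (30/49)/eps.
Take M = (30/49)/eps. If y > M then |(3y - 3)/(7y + 3) − (3/7)| < (30/49)/y < eps.

M = (30/49)/eps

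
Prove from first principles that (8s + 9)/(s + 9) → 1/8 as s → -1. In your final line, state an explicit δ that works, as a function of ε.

Let ε > 0 be given. We want δ > 0 with 0 < |s + 1| < δ ⇒ |(8s + 9)/(s + 9) − (1/8)| < ε.
Combining over a common denominator, (8s + 9)/(s + 9) − (1/8) = [(8s + 9)·8 − 1·(s + 9)] / [8·(s + 9)] = 63(s + 1) / (8(s + 9)).
So |(8s + 9)/(s + 9) − (1/8)| = 63|s + 1| / (8·|s + 9|).
Require δ ≤ 4, so |s + 9| ≥ |8| − |s + 1| > 8 − 4 = 4.
Hence |(8s + 9)/(s + 9) − (1/8)| < 63|s + 1|/(8·4) = (63/32)|s + 1|, which is < ε once |s + 1| < (32/63)ε.
Take δ = min(4, (32/63)ε). Then 0 < |s + 1| < δ forces both bounds, so |(8s + 9)/(s + 9) − (1/8)| < ε.

δ = min(4, (32/63)ε)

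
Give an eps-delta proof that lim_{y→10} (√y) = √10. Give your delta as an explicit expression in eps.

delta = min(10, √10·eps)

Fix eps > 0. We want delta > 0 such that 0 < |y − 10| < delta implies |√y − √10| < eps.
Rationalise: √y − √10 = (y − 10)/(√y + √10), so |√y − √10| = |y − 10|/(√y + √10).
Restrict delta ≤ 10 so that |y − 10| < 10 forces y > 0, and then √y + √10 > √10.
Hence |√y − √10| < |y − 10|/√10, which is < eps once |y − 10| < √10·eps.
Take delta = min(10, √10·eps). If 0 < |y − 10| < delta then y > 0 and |√y − √10| < |y − 10|/√10 < eps.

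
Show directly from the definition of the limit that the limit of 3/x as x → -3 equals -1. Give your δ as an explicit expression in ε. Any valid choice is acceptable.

Suppose ε > 0. We seek δ > 0 such that 0 < |x + 3| < δ implies |3/x + 1| < ε.
|3/x + 1| = 3·|-3 − x|/(3·|x|) = 3|x + 3|/(3|x|).
Require δ ≤ 3/2 so that |x| > 3 − 3/2 = 3/2, hence 3|x| > 9/2.
Then |3/x + 1| < 3|x + 3|/(9/2), which is < ε when |x + 3| < (3/2)ε.
Take δ = min(3/2, (3/2)ε). Then 0 < |x + 3| < δ gives both |x + 3| < 3/2 and |x + 3| < (3/2)ε, so |3/x + 1| < ε.

δ = min(3/2, (3/2)ε)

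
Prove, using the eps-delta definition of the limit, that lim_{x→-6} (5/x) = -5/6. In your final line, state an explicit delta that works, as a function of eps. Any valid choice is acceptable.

Let eps > 0. We seek delta > 0 such that 0 < |x + 6| < delta implies |5/x + 5/6| < eps.
|5/x + 5/6| = 5·|-6 − x|/(6·|x|) = 5|x + 6|/(6|x|).
Restrict delta ≤ 3. Then |x + 6| < 3 gives |x| > 3, so 6|x| > 18.
Then |5/x + 5/6| < 5|x + 6|/18, which is < eps when |x + 6| < (18/5)eps.
Take delta = min(3, (18/5)eps). Then 0 < |x + 6| < delta gives both |x + 6| < 3 and |x + 6| < (18/5)eps, so |5/x + 5/6| < eps.

delta = min(3, (18/5)eps)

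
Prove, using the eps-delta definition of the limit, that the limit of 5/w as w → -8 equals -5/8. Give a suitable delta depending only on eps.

Let eps > 0 be given. We seek delta > 0 such that 0 < |w + 8| < delta implies |5/w + 5/8| < eps.
|5/w + 5/8| = 5·|-8 − w|/(8·|w|) = 5|w + 8|/(8|w|).
Require delta ≤ 4 so that |w| > 8 − 4 = 4, hence 8|w| > 32.
Then |5/w + 5/8| < 5|w + 8|/32, which is < eps when |w + 8| < (32/5)eps.
Take delta = min(4, (32/5)eps). Then 0 < |w + 8| < delta gives both |w + 8| < 4 and |w + 8| < (32/5)eps, so |5/w + 5/8| < eps.

delta = min(4, (32/5)eps)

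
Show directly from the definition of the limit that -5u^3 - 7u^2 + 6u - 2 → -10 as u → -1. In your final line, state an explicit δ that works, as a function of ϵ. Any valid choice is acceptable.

δ = min(1, ϵ/32)

Let ϵ > 0 be given. We want δ > 0 such that 0 < |u + 1| < δ implies |(-5u^3 - 7u^2 + 6u - 2) + 10| < ϵ.
(-5u^3 - 7u^2 + 6u - 2) + 10 = -5u^3 - 7u^2 + 6u + 8 = (u + 1)(-5u^2 - 2u + 8).
So |(-5u^3 - 7u^2 + 6u - 2) + 10| = |u + 1|·|-5u^2 - 2u + 8|.
Assume first that |u + 1| < 1, so |u| < 2. Then |-5u^2 - 2u + 8| ≤ 5·2^2 + 2·2 + 8 = 32.
Hence |(-5u^3 - 7u^2 + 6u - 2) + 10| ≤ 32|u + 1| < ϵ provided |u + 1| < ϵ/32.
Take δ = min(1, ϵ/32). Then 0 < |u + 1| < δ gives both |u + 1| < 1 and |u + 1| < ϵ/32, so |(-5u^3 - 7u^2 + 6u - 2) + 10| < ϵ.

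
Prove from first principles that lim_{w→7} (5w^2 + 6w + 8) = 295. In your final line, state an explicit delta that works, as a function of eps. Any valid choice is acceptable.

delta = min(1, eps/81)

Suppose eps > 0. We want delta > 0 such that 0 < |w − 7| < delta implies |(5w^2 + 6w + 8) − 295| < eps.
(5w^2 + 6w + 8) − 295 = 5w^2 + 6w - 287 = (w − 7)(5w + 41).
So |(5w^2 + 6w + 8) − 295| = |w − 7|·|5w + 41|.
Assume first that |w − 7| < 1, so |w| < 8. Then |5w + 41| ≤ 5·8 + 41 = 81.
Hence |(5w^2 + 6w + 8) − 295| ≤ 81|w − 7| < eps provided |w − 7| < eps/81.
Choosing delta = min(1, eps/81) ensures both conditions, hence |(5w^2 + 6w + 8) − 295| < eps.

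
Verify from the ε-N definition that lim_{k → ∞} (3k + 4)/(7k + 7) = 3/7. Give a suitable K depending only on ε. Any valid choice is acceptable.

K = (1/7)/ε

Let ε > 0. For k ≥ 1, |(3k + 4)/(7k + 7) − (3/7)| = |7|/(7(7k + 7)) = 7/(7(7k + 7)).
Since 7k + 7 ≥ 7k for k ≥ 1, this is ≤ 7/(7·7k) = (1/7)/k.
So |(3k + 4)/(7k + 7) − (3/7)| < ε whenever k > (1/7)/ε.
Take K = (1/7)/ε. If k > K then |(3k + 4)/(7k + 7) − (3/7)| ≤ (1/7)/k < ε.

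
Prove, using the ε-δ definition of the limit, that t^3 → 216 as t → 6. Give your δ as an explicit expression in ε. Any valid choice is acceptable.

Suppose ε > 0. We seek δ > 0 with 0 < |t − 6| < δ ⇒ |t^3 − 216| < ε.
Factor: t^3 − 216 = (t − 6)(t^2 + 6t + 36), so |t^3 − 216| = |t − 6|·|t^2 + 6t + 36|.
Impose δ ≤ 2 so that |t| < 8; then |t^2 + 6t + 36| ≤ 148.
Hence |t^3 − 216| ≤ 148|t − 6|, which is < ε once |t − 6| < ε/148.
Take δ = min(2, ε/148). If 0 < |t − 6| < δ then both bounds hold and |t^3 − 216| ≤ 148|t − 6| < 148·(ε/148) = ε.

δ = min(2, ε/148)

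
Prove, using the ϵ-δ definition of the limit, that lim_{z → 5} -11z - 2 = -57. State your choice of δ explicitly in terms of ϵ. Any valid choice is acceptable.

δ = ϵ/11

Let ϵ > 0. We need δ > 0 so that 0 < |z − 5| < δ implies |(-11z - 2) + 57| < ϵ.
Since (-11z - 2) + 57 = -11(z − 5), we have |(-11z - 2) + 57| = 11|z − 5|.
Thus it suffices that |z − 5| < ϵ/11.
Choosing δ = ϵ/11 gives |(-11z - 2) + 57| = 11|z − 5| < ϵ whenever |z − 5| < δ.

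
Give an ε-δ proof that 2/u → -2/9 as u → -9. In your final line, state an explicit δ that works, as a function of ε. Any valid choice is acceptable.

δ = min(9/2, (81/4)ε)

Suppose ε > 0. We seek δ > 0 such that 0 < |u + 9| < δ implies |2/u + 2/9| < ε.
|2/u + 2/9| = 2·|-9 − u|/(9·|u|) = 2|u + 9|/(9|u|).
Restrict δ ≤ 9/2. Then |u + 9| < 9/2 gives |u| > 9/2, so 9|u| > 81/2.
Then |2/u + 2/9| < 2|u + 9|/(81/2), which is < ε when |u + 9| < (81/4)ε.
Take δ = min(9/2, (81/4)ε). Then 0 < |u + 9| < δ gives both |u + 9| < 9/2 and |u + 9| < (81/4)ε, so |2/u + 2/9| < ε.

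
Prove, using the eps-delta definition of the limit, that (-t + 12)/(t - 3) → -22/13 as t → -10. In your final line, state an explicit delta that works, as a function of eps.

Fix eps > 0. We want delta > 0 with 0 < |t + 10| < delta ⇒ |(-t + 12)/(t - 3) + 22/13| < eps.
Combining over a common denominator, (-t + 12)/(t - 3) + 22/13 = [(-t + 12)·(-13) − 22·(t - 3)] / [(-13)·(t - 3)] = -9(t + 10) / ((-13)(t - 3)).
So |(-t + 12)/(t - 3) + 22/13| = 9|t + 10| / (13·|t − 3|).
Require delta ≤ 13/2, so |t − 3| ≥ |-13| − |t + 10| > 13 − 13/2 = 13/2.
Hence |(-t + 12)/(t - 3) + 22/13| < 9|t + 10|/(13·(13/2)) = (18/169)|t + 10|, which is < eps once |t + 10| < (169/18)eps.
Take delta = min(13/2, (169/18)eps). Then 0 < |t + 10| < delta forces both bounds, so |(-t + 12)/(t - 3) + 22/13| < eps.

delta = min(13/2, (169/18)eps)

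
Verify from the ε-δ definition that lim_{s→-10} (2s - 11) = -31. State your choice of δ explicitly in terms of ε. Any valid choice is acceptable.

Let ε > 0. We need δ > 0 so that 0 < |s + 10| < δ implies |(2s - 11) + 31| < ε.
Since (2s - 11) + 31 = 2(s + 10), we have |(2s - 11) + 31| = 2|s + 10|.
Thus it suffices that |s + 10| < ε/2.
Take δ = ε/2. If 0 < |s + 10| < δ then |(2s - 11) + 31| = 2|s + 10| < 2·(ε/2) = ε.

δ = ε/2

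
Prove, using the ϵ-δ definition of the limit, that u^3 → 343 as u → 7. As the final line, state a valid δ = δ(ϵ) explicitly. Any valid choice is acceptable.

Fix ϵ > 0. We seek δ > 0 with 0 < |u − 7| < δ ⇒ |u^3 − 343| < ϵ.
Factor: u^3 − 343 = (u − 7)(u^2 + 7u + 49), so |u^3 − 343| = |u − 7|·|u^2 + 7u + 49|.
Impose δ ≤ 2 so that |u| < 9; then |u^2 + 7u + 49| ≤ 193.
Hence |u^3 − 343| ≤ 193|u − 7|, which is < ϵ once |u − 7| < ϵ/193.
Take δ = min(2, ϵ/193). If 0 < |u − 7| < δ then both bounds hold and |u^3 − 343| ≤ 193|u − 7| < 193·(ϵ/193) = ϵ.

δ = min(2, ϵ/193)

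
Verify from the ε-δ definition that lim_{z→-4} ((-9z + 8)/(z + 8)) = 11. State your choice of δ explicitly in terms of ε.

δ = min(2, (1/10)ε)

Let ε > 0. We want δ > 0 with 0 < |z + 4| < δ ⇒ |(-9z + 8)/(z + 8) − 11| < ε.
Combining over a common denominator, (-9z + 8)/(z + 8) − 11 = [(-9z + 8)·4 − 44·(z + 8)] / [4·(z + 8)] = -80(z + 4) / (4(z + 8)).
So |(-9z + 8)/(z + 8) − 11| = 80|z + 4| / (4·|z + 8|).
Restrict δ ≤ 2. Then |z + 4| < 2 gives |z + 8| = |(z + 4) + 4| ≥ 4 − 2 = 2.
Hence |(-9z + 8)/(z + 8) − 11| < 80|z + 4|/(4·2) = 10|z + 4|, which is < ε once |z + 4| < (1/10)ε.
Take δ = min(2, (1/10)ε). Then 0 < |z + 4| < δ forces both bounds, so |(-9z + 8)/(z + 8) − 11| < ε.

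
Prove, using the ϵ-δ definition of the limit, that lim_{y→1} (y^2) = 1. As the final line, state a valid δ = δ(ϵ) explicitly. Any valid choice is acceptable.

δ = min(1, ϵ/3)

Fix ϵ > 0. We seek δ > 0 with 0 < |y − 1| < δ ⇒ |y^2 − 1| < ϵ.
Factor: y^2 − 1 = (y − 1)(y + 1), so |y^2 − 1| = |y − 1|·|y + 1|.
Impose δ ≤ 1 so that |y| < 2; then |y + 1| ≤ 3.
Hence |y^2 − 1| ≤ 3|y − 1|, which is < ϵ once |y − 1| < ϵ/3.
Take δ = min(1, ϵ/3). If 0 < |y − 1| < δ then both bounds hold and |y^2 − 1| ≤ 3|y − 1| < 3·(ϵ/3) = ϵ.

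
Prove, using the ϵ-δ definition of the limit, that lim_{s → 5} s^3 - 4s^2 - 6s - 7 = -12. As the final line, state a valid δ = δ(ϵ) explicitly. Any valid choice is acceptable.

δ = min(1, ϵ/43)

Let ϵ > 0 be given. We want δ > 0 such that 0 < |s − 5| < δ implies |(s^3 - 4s^2 - 6s - 7) + 12| < ϵ.
(s^3 - 4s^2 - 6s - 7) + 12 = s^3 - 4s^2 - 6s + 5 = (s − 5)(s^2 + s - 1).
So |(s^3 - 4s^2 - 6s - 7) + 12| = |s − 5|·|s^2 + s - 1|.
Assume first that |s − 5| < 1, so |s| < 6. Then |s^2 + s - 1| ≤ 6^2 + 6 + 1 = 43.
Hence |(s^3 - 4s^2 - 6s - 7) + 12| ≤ 43|s − 5| < ϵ provided |s − 5| < ϵ/43.
Choosing δ = min(1, ϵ/43) ensures both conditions, hence |(s^3 - 4s^2 - 6s - 7) + 12| < ϵ.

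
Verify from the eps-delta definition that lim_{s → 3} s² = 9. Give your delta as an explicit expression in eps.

delta = min(2, eps/8)

Let eps > 0. We seek delta > 0 with 0 < |s − 3| < delta ⇒ |s² − 9| < eps.
Factor: s² − 9 = (s − 3)(s + 3), so |s² − 9| = |s − 3|·|s + 3|.
Restrict delta ≤ 2. Then |s − 3| < 2 gives |s| < 5, so by the triangle inequality |s + 3| ≤ 5 + 3 = 8.
Hence |s² − 9| ≤ 8|s − 3|, which is < eps once |s − 3| < eps/8.
Take delta = min(2, eps/8). If 0 < |s − 3| < delta then both bounds hold and |s² − 9| ≤ 8|s − 3| < 8·(eps/8) = eps.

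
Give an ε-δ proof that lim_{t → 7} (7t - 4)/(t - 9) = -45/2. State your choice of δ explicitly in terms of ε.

Suppose ε > 0. We want δ > 0 with 0 < |t − 7| < δ ⇒ |(7t - 4)/(t - 9) + 45/2| < ε.
Combining over a common denominator, (7t - 4)/(t - 9) + 45/2 = [(7t - 4)·(-2) − 45·(t - 9)] / [(-2)·(t - 9)] = -59(t − 7) / ((-2)(t - 9)).
So |(7t - 4)/(t - 9) + 45/2| = 59|t − 7| / (2·|t − 9|).
Restrict δ ≤ 1. Then |t − 7| < 1 gives |t − 9| = |(t − 7) + (-2)| ≥ 2 − 1 = 1.
Hence |(7t - 4)/(t - 9) + 45/2| < 59|t − 7|/(2·1) = (59/2)|t − 7|, which is < ε once |t − 7| < (2/59)ε.
Take δ = min(1, (2/59)ε). Then 0 < |t − 7| < δ forces both bounds, so |(7t - 4)/(t - 9) + 45/2| < ε.

δ = min(1, (2/59)ε)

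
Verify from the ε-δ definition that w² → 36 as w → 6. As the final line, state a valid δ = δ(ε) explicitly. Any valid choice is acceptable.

Fix ε > 0. We seek δ > 0 with 0 < |w − 6| < δ ⇒ |w² − 36| < ε.
Factor: w² − 36 = (w − 6)(w + 6), so |w² − 36| = |w − 6|·|w + 6|.
Impose δ ≤ 2 so that |w| < 8; then |w + 6| ≤ 14.
Hence |w² − 36| ≤ 14|w − 6|, which is < ε once |w − 6| < ε/14.
Take δ = min(2, ε/14). If 0 < |w − 6| < δ then both bounds hold and |w² − 36| ≤ 14|w − 6| < 14·(ε/14) = ε.

δ = min(2, ε/14)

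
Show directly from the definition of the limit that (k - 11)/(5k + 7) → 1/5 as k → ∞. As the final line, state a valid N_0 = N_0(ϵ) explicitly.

Fix ϵ > 0. For k ≥ 1, |(k - 11)/(5k + 7) − (1/5)| = |-62|/(5(5k + 7)) = 62/(5(5k + 7)).
Since 5k + 7 ≥ 5k for k ≥ 1, this is ≤ 62/(5·5k) = (62/25)/k.
So |(k - 11)/(5k + 7) − (1/5)| < ϵ whenever k > (62/25)/ϵ.
Take N_0 = (62/25)/ϵ. If k > N_0 then |(k - 11)/(5k + 7) − (1/5)| ≤ (62/25)/k < ϵ.

N_0 = (62/25)/ϵ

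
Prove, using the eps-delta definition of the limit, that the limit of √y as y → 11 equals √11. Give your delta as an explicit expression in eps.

Fix eps > 0. We want delta > 0 such that 0 < |y − 11| < delta implies |√y − √11| < eps.
Multiplying by the conjugate, |√y − √11| = |y − 11|/(√y + √11).
Restrict delta ≤ 11 so that |y − 11| < 11 forces y > 0, and then √y + √11 > √11.
Hence |√y − √11| < |y − 11|/√11, which is < eps once |y − 11| < √11·eps.
Take delta = min(11, √11·eps). If 0 < |y − 11| < delta then y > 0 and |√y − √11| < |y − 11|/√11 < eps.

delta = min(11, √11·eps)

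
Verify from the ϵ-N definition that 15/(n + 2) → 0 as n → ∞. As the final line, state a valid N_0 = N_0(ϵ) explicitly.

Fix ϵ > 0. For n ≥ 1, |15/(n + 2) − 0| = 15/(n + 2) ≤ 15/n.
We need 15/n < ϵ, i.e. n > 15/ϵ.
Take N_0 = 15/ϵ. If n > N_0 then |15/(n + 2)| ≤ 15/n < ϵ.

N_0 = 15/ϵ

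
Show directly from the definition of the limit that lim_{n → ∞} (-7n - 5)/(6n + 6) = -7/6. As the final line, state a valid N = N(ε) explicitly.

N = (1/3)/ε

Let ε > 0. For n ≥ 1, |(-7n - 5)/(6n + 6) + 7/6| = |12|/(6(6n + 6)) = 12/(6(6n + 6)).
Since 6n + 6 ≥ 6n for n ≥ 1, this is ≤ 12/(6·6n) = (1/3)/n.
So |(-7n - 5)/(6n + 6) + 7/6| < ε whenever n > (1/3)/ε.
Take N = (1/3)/ε. If n > N then |(-7n - 5)/(6n + 6) + 7/6| ≤ (1/3)/n < ε.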